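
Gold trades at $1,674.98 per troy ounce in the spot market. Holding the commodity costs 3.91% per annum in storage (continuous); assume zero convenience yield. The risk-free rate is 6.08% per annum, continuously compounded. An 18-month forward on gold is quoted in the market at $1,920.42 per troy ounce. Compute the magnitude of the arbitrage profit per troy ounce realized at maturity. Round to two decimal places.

Fair forward: F* = S·e^(carry·T), with carry = (r + u) = 0.0608 + 0.0391 = 0.0999
F* = 1674.98 · e^(0.0999 × 18/12) = 1674.98 · e^0.14985000 = 1674.98 × 1.16165998 = $1945.7572
Market $1920.42 < fair $1945.7572: forward underpriced → reverse cash-and-carry (short spot, go long the forward).
At maturity, profit = |F_mkt − F*| = |1920.42 − 1945.7572| = $25.34 per troy ounce

$25.34 per troy ounce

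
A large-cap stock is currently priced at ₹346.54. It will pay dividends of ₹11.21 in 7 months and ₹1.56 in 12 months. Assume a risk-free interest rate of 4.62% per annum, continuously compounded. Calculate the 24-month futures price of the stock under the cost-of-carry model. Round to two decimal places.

₹366.48

PV(dividends) I = 11.21·e^(−0.0462·7/12) + 1.56·e^(−0.0462·12/12)
I = 10.9119 + 1.4896 = 12.4015
F = (S − I)·e^(rT) = (346.54 − 12.4015) · e^(0.0462·24/12)
= 334.1385 · e^0.092400 = 334.1385 × 1.096803 = ₹366.48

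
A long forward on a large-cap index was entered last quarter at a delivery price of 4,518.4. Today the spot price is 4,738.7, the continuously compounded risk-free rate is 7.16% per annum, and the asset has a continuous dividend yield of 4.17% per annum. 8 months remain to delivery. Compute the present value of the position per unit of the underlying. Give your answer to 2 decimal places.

300.99

Current fair forward for the remaining 8 months: F = S·e^((r − q)·T), (r − q) = 0.0716 − 0.0417 = 0.0299
F = 4738.7 · e^(0.0299 × 8/12) = 4738.7 × 1.02013333 = 4834.1058
Value of long forward = (F − K)·e^(−rT) = (4834.1058 − 4518.4) · e^(−0.0716·8/12)
= 315.7058 × 0.95338799 = 300.99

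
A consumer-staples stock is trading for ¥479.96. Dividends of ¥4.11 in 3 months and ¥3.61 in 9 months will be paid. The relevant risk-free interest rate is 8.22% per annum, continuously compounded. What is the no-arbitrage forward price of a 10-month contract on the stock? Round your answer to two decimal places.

¥506.04

PV(dividends) I = 4.11·e^(−0.0822·3/12) + 3.61·e^(−0.0822·9/12)
I = 4.0264 + 3.3942 = 7.4206
F = (S − I)·e^(rT) = (479.96 − 7.4206) · e^(0.0822·10/12)
= 472.5394 · e^0.068500 = 472.5394 × 1.070901 = ¥506.04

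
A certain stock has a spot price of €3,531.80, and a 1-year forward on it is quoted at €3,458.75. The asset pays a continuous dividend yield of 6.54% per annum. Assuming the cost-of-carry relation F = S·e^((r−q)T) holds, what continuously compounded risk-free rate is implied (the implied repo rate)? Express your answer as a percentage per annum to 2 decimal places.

From F = S·e^((r−q)T): (r − q) = ln(F/S)/T
ln(3458.75/3531.80) = ln(0.979316) = -0.020901
(r − q) = -0.020901 / (1) = -0.020901
r = ln(F/S)/T + q = -0.020901 + 0.0654 = 0.044499
r = 4.45%

4.45%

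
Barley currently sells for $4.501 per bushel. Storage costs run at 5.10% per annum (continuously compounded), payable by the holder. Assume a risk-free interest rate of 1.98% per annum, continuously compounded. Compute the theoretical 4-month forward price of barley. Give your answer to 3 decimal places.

Net carry = r + u − y = 0.0198 + 0.0510 − 0.0000 = 0.0708
F = S·e^((r+u−y)T) = 4.501 · e^(0.0708 × 4/12) = 4.501 · e^0.023600
= 4.501 × 1.023881 = $4.608 per bushel

$4.608 per bushel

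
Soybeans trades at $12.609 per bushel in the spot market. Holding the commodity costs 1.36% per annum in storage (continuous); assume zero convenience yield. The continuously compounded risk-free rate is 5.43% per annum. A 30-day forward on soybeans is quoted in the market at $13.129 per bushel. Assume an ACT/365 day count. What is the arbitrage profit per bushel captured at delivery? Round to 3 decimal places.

$0.449 per bushel

Fair forward: F* = S·e^(carry·T), with carry = (r + u) = 0.0543 + 0.0136 = 0.0679
F* = 12.609 · e^(0.0679 × 30/365) = 12.609 · e^0.005581 = 12.609 × 1.005597 = $12.6796
Market $13.129 > fair $12.6796: forward overpriced → cash-and-carry (buy spot, short the forward).
At maturity, profit = |F_mkt − F*| = |13.129 − 12.6796| = $0.449 per bushel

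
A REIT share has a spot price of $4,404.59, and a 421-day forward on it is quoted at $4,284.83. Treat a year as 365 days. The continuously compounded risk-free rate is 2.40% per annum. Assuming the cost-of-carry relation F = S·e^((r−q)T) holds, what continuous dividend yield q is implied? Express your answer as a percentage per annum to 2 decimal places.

From F = S·e^((r−q)T): (r − q) = ln(F/S)/T
ln(4284.83/4404.59) = ln(0.972810) = -0.027566
(r − q) = -0.027566 / (421/365) = -0.023899
q = r − ln(F/S)/T = 0.0240 + 0.023899 = 0.047899
q = 4.79%

4.79%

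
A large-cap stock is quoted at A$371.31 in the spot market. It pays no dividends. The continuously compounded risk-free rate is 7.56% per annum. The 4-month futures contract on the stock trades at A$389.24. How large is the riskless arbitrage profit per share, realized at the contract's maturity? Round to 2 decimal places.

A$8.45 per share

Fair futures: F* = S·e^(carry·T), with carry = r = 0.0756
F* = 371.31 · e^(0.0756 × 4/12) = 371.31 · e^0.025200 = 371.31 × 1.025520 = A$380.7858
Market A$389.24 > fair A$380.7858: forward overpriced → cash-and-carry (buy spot, short the forward).
At maturity, profit = |F_mkt − F*| = |389.24 − 380.7858| = A$8.45 per share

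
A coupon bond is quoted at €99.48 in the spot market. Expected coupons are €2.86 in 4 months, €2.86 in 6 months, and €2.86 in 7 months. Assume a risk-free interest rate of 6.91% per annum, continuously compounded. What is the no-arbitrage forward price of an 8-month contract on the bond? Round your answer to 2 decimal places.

PV(coupons) I = 2.86·e^(−0.0691·4/12) + 2.86·e^(−0.0691·6/12) + 2.86·e^(−0.0691·7/12)
I = 2.7949 + 2.7629 + 2.7470 = 8.3048
F = (S − I)·e^(rT) = (99.48 − 8.3048) · e^(0.0691·8/12)
= 91.1752 · e^0.046067 = 91.1752 × 1.047145 = €95.47

€95.47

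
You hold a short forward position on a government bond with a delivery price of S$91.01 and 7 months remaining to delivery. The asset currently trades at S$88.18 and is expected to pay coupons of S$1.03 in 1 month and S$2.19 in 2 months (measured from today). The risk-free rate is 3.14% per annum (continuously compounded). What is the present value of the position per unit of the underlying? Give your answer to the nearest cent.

PV(remaining coupons) I = 1.03·e^(−0.0314·1/12) + 2.19·e^(−0.0314·2/12) = 3.2059
Current forward F = (S − I)·e^(rT) = (88.18 − 3.2059)·e^(0.0314·7/12) = 84.9741 × 1.018485 = 86.5448
Value (long) = (F − K)·e^(−rT) = (86.5448 − 91.01) × 0.981850 = -4.3842
Short position value = −(long value) = S$4.38

S$4.38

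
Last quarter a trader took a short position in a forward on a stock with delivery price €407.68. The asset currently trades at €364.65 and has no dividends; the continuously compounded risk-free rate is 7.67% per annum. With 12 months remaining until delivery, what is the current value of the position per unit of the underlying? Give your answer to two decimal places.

Current fair forward for the remaining 12 months: F = S·e^(r·T), r = 0.0767
F = 364.65 · e^(0.0767 × 12/12) = 364.65 × 1.079718 = 393.7192
Value of long forward = (F − K)·e^(−rT) = (393.7192 − 407.68) · e^(−0.0767·12/12)
= -13.9608 × 0.926168 = -12.93
Short position value = −(long value) = €12.93

€12.93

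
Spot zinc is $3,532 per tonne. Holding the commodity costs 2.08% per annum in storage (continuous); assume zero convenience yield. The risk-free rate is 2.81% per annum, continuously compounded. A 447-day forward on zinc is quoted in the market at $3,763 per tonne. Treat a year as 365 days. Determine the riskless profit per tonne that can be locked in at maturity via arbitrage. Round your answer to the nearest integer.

Fair forward: F* = S·e^(carry·T), with carry = (r + u) = 0.0281 + 0.0208 = 0.0489
F* = 3532 · e^(0.0489 × 447/365) = 3532 · e^0.059886 = 3532 × 1.061716 = $3749.9809
Market $3763 > fair $3749.9809: forward overpriced → cash-and-carry (buy spot, short the forward).
At maturity, profit = |F_mkt − F*| = |3763 − 3749.9809| = $13 per tonne

$13 per tonne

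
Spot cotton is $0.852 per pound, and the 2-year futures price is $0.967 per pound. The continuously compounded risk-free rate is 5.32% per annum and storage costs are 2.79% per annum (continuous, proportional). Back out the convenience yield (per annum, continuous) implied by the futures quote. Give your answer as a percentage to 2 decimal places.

1.78%

F = S·e^((r+u−y)T) ⇒ (r+u−y) = ln(F/S)/T
ln(0.967/0.852) = 0.126612; /T ⇒ 0.063306
y = r + u − ln(F/S)/T = 0.0532 + 0.0279 − 0.063306 = 0.017794
y = 1.78%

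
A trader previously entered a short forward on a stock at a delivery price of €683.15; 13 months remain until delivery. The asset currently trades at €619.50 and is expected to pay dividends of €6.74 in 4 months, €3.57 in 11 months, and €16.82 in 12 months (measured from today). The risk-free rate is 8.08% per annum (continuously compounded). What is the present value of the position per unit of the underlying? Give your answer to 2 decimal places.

€31.78

PV(remaining dividends) I = 6.74·e^(−0.0808·4/12) + 3.57·e^(−0.0808·11/12) + 16.82·e^(−0.0808·12/12) = 25.3904
Current forward F = (S − I)·e^(rT) = (619.50 − 25.3904)·e^(0.0808·13/12) = 594.1096 × 1.091479 = 648.4582
Value (long) = (F − K)·e^(−rT) = (648.4582 − 683.15) × 0.916188 = -31.7842
Short position value = −(long value) = €31.78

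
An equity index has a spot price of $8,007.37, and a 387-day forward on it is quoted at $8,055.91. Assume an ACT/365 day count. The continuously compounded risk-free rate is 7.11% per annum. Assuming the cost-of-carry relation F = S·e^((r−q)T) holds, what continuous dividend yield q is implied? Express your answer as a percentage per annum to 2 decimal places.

From F = S·e^((r−q)T): (r − q) = ln(F/S)/T
ln(8055.91/8007.37) = ln(1.006062) = 0.006044
(r − q) = 0.006044 / (387/365) = 0.005700
q = r − ln(F/S)/T = 0.0711 − 0.005700 = 0.065400
q = 6.54%

6.54%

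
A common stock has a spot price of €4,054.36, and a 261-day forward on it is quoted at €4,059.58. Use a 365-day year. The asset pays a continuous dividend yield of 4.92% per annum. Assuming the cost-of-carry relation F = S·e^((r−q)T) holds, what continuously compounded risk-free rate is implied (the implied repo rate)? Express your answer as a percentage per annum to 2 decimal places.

From F = S·e^((r−q)T): (r − q) = ln(F/S)/T
ln(4059.58/4054.36) = ln(1.001288) = 0.001287
(r − q) = 0.001287 / (261/365) = 0.001800
r = ln(F/S)/T + q = 0.001800 + 0.0492 = 0.051000
r = 5.10%

5.10%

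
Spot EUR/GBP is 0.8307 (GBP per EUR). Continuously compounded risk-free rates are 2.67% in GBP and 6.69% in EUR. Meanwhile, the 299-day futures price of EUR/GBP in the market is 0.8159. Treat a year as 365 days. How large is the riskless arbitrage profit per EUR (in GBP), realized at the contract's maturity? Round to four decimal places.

Fair futures: F* = S·e^(carry·T), with carry = (r_GBP − r_EUR) = 0.0267 − 0.0669 = -0.0402
F* = 0.8307 · e^(-0.0402 × 299/365) = 0.8307 · e^-0.032931 = 0.8307 × 0.967605 = 0.8038
Market 0.8159 > fair 0.8038: forward overpriced → cash-and-carry (buy spot, short the forward).
At maturity, profit = |F_mkt − F*| = |0.8159 − 0.8038| = 0.0121 per EUR (in GBP)

0.0121 per EUR (in GBP)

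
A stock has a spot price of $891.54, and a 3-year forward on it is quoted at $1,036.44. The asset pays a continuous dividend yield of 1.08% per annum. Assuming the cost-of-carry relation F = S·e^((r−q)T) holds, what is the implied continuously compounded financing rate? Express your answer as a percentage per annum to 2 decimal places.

From F = S·e^((r−q)T): (r − q) = ln(F/S)/T
ln(1036.44/891.54) = ln(1.162528) = 0.150597
(r − q) = 0.150597 / (3) = 0.050199
r = ln(F/S)/T + q = 0.050199 + 0.0108 = 0.060999
r = 6.10%

6.10%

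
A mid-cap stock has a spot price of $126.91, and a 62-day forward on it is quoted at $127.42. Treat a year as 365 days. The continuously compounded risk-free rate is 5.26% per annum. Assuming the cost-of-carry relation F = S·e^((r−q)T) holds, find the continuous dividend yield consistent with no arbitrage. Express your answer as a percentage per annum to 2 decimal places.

From F = S·e^((r−q)T): (r − q) = ln(F/S)/T
ln(127.42/126.91) = ln(1.004019) = 0.004011
(r − q) = 0.004011 / (62/365) = 0.023613
q = r − ln(F/S)/T = 0.0526 − 0.023613 = 0.028987
q = 2.90%

2.90%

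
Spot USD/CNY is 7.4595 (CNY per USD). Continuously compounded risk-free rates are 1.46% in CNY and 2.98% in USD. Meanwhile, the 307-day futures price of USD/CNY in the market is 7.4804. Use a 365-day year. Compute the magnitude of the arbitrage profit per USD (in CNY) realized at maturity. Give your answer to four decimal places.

Fair futures: F* = S·e^(carry·T), with carry = (r_CNY − r_USD) = 0.0146 − 0.0298 = -0.0152
F* = 7.4595 · e^(-0.0152 × 307/365) = 7.4595 · e^-0.012785 = 7.4595 × 0.987296 = 7.3647
Market 7.4804 > fair 7.3647: forward overpriced → cash-and-carry (buy spot, short the forward).
At maturity, profit = |F_mkt − F*| = |7.4804 − 7.3647| = 0.1157 per USD (in CNY)

0.1157 per USD (in CNY)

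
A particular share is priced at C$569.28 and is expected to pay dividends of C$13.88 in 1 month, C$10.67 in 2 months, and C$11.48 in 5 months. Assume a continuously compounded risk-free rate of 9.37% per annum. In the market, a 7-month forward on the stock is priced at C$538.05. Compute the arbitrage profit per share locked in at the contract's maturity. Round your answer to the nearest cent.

PV(dividends) I = 13.88·e^(−0.0937·1/12) + 10.67·e^(−0.0937·2/12) + 11.48·e^(−0.0937·5/12) = 35.3171
Fair forward F* = (S − I)·e^(rT) = (569.28 − 35.3171)·e^0.054658 = 533.9629 × 1.056179 = 563.9604
Market C$538.05 < fair 563.9604: forward underpriced → reverse cash-and-carry (short the stock, invest proceeds at r, pay the dividends, go long the forward).
Profit at T = |F_mkt − F*| = |538.05 − 563.9604| = C$25.91 per share

C$25.91 per share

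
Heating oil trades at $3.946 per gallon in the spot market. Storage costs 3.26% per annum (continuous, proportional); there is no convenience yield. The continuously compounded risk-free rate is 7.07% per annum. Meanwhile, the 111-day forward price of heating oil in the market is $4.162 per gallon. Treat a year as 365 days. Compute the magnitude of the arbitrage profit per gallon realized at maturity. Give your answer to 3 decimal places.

$0.090 per gallon

Fair forward: F* = S·e^(carry·T), with carry = (r + u) = 0.0707 + 0.0326 = 0.1033
F* = 3.946 · e^(0.1033 × 111/365) = 3.946 · e^0.031415 = 3.946 × 1.031914 = $4.0719
Market $4.162 > fair $4.0719: forward overpriced → cash-and-carry (buy spot, short the forward).
At maturity, profit = |F_mkt − F*| = |4.162 − 4.0719| = $0.090 per gallon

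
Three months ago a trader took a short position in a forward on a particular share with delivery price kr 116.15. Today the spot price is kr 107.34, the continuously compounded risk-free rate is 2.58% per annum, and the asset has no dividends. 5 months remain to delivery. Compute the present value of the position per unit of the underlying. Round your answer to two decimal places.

Current fair forward for the remaining 5 months: F = S·e^(r·T), r = 0.0258
F = 107.34 · e^(0.0258 × 5/12) = 107.34 × 1.010808 = 108.5001
Value of long forward = (F − K)·e^(−rT) = (108.5001 − 116.15) · e^(−0.0258·5/12)
= -7.6499 × 0.989308 = -7.57
Short position value = −(long value) = kr 7.57

kr 7.57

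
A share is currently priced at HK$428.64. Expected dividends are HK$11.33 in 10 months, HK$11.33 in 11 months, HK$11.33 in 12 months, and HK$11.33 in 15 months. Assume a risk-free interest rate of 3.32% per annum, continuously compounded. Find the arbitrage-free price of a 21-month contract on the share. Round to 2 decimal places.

HK$407.82

PV(dividends) I = 11.33·e^(−0.0332·10/12) + 11.33·e^(−0.0332·11/12) + 11.33·e^(−0.0332·12/12) + 11.33·e^(−0.0332·15/12)
I = 11.0208 + 10.9904 + 10.9600 + 10.8694 = 43.8406
F = (S − I)·e^(rT) = (428.64 − 43.8406) · e^(0.0332·21/12)
= 384.7994 · e^0.058100 = 384.7994 × 1.059821 = HK$407.82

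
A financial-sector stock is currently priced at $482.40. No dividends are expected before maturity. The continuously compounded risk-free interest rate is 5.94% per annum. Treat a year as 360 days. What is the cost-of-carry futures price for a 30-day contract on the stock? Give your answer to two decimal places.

F = S·e^(rT) = 482.40 · e^(0.0594 × 30/360)
= 482.40 · e^0.004950 = 482.40 × 1.004962
F = $484.79

$484.79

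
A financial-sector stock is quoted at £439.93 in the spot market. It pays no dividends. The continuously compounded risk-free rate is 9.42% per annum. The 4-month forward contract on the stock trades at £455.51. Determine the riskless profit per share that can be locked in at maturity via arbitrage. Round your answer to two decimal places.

£1.55 per share

Fair forward: F* = S·e^(carry·T), with carry = r = 0.0942
F* = 439.93 · e^(0.0942 × 4/12) = 439.93 · e^0.031400 = 439.93 × 1.031898 = £453.9629
Market £455.51 > fair £453.9629: forward overpriced → cash-and-carry (buy spot, short the forward).
At maturity, profit = |F_mkt − F*| = |455.51 − 453.9629| = £1.55 per share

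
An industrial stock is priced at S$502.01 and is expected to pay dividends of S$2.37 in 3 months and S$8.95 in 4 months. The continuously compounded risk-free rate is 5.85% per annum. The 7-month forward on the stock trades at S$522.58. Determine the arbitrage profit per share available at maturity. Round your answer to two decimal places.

PV(dividends) I = 2.37·e^(−0.0585·3/12) + 8.95·e^(−0.0585·4/12) = 11.1128
Fair forward F* = (S − I)·e^(rT) = (502.01 − 11.1128)·e^0.034125 = 490.8972 × 1.034714 = 507.9382
Market S$522.58 > fair 507.9382: forward overpriced → cash-and-carry (borrow at r, buy the stock and collect the dividends, short the forward).
Profit at T = |F_mkt − F*| = |522.58 − 507.9382| = S$14.64 per share

S$14.64 per share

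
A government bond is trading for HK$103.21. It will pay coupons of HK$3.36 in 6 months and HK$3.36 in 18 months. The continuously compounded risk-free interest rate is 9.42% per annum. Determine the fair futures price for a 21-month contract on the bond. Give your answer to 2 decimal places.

HK$114.49

PV(coupons) I = 3.36·e^(−0.0942·6/12) + 3.36·e^(−0.0942·18/12)
I = 3.2054 + 2.9172 = 6.1226
F = (S − I)·e^(rT) = (103.21 − 6.1226) · e^(0.0942·21/12)
= 97.0874 · e^0.164850 = 97.0874 × 1.179216 = HK$114.49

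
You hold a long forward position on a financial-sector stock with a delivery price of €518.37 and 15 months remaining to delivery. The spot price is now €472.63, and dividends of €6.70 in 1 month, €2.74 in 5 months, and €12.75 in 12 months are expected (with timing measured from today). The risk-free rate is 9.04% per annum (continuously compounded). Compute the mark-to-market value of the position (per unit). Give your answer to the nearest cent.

-€11.29

PV(remaining dividends) I = 6.70·e^(−0.0904·1/12) + 2.74·e^(−0.0904·5/12) + 12.75·e^(−0.0904·12/12) = 20.9364
Current forward F = (S − I)·e^(rT) = (472.63 − 20.9364)·e^(0.0904·15/12) = 451.6936 × 1.119632 = 505.7306
Value (long) = (F − K)·e^(−rT) = (505.7306 − 518.37) × 0.893151 = -11.2889
Value = -€11.29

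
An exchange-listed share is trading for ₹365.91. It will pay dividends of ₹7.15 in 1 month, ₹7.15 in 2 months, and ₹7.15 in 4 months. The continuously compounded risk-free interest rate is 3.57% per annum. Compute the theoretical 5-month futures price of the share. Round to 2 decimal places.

₹349.77

PV(dividends) I = 7.15·e^(−0.0357·1/12) + 7.15·e^(−0.0357·2/12) + 7.15·e^(−0.0357·4/12)
I = 7.1288 + 7.1076 + 7.0654 = 21.3018
F = (S − I)·e^(rT) = (365.91 − 21.3018) · e^(0.0357·5/12)
= 344.6082 · e^0.014875 = 344.6082 × 1.014986 = ₹349.77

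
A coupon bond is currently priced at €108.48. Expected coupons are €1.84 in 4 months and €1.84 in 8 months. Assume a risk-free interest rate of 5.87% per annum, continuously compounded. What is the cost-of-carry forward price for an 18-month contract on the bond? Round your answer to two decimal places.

PV(coupons) I = 1.84·e^(−0.0587·4/12) + 1.84·e^(−0.0587·8/12)
I = 1.8043 + 1.7694 = 3.5737
F = (S − I)·e^(rT) = (108.48 − 3.5737) · e^(0.0587·18/12)
= 104.9063 · e^0.088050 = 104.9063 × 1.092043 = €114.56

€114.56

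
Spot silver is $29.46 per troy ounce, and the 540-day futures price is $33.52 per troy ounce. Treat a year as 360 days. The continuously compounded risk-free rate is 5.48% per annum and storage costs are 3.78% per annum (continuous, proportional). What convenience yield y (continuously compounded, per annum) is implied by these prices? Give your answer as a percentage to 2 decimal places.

F = S·e^((r+u−y)T) ⇒ (r+u−y) = ln(F/S)/T
ln(33.52/29.46) = 0.129109; /T ⇒ 0.086073
y = r + u − ln(F/S)/T = 0.0548 + 0.0378 − 0.086073 = 0.006527
y = 0.65%

0.65%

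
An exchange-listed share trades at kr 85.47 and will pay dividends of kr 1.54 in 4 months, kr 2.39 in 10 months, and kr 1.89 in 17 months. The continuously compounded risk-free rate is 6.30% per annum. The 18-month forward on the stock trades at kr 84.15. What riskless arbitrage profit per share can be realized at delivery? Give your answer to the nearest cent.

PV(dividends) I = 1.54·e^(−0.0630·4/12) + 2.39·e^(−0.0630·10/12) + 1.89·e^(−0.0630·17/12) = 5.5044
Fair forward F* = (S − I)·e^(rT) = (85.47 − 5.5044)·e^0.094500 = 79.9656 × 1.099109 = 87.8909
Market kr 84.15 < fair 87.8909: forward underpriced → reverse cash-and-carry (short the stock, invest proceeds at r, pay the dividends, go long the forward).
Profit at T = |F_mkt − F*| = |84.15 − 87.8909| = kr 3.74 per share

kr 3.74 per share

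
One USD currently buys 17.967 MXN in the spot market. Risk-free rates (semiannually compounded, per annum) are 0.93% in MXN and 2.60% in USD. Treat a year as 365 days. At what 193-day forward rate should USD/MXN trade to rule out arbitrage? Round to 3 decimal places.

By covered interest parity, F = S · (1+r_MXN/2)^(2T) / (1+r_USD/2)^(2T)
= 17.967 × 1.004918 / 1.013753 = 17.967 × 0.991285
F = 17.810 MXN per USD

17.810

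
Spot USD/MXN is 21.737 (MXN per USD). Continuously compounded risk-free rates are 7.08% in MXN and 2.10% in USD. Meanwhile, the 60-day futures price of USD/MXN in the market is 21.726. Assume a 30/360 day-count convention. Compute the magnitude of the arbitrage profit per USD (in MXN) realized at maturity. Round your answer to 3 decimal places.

Fair futures: F* = S·e^(carry·T), with carry = (r_MXN − r_USD) = 0.0708 − 0.0210 = 0.0498
F* = 21.737 · e^(0.0498 × 60/360) = 21.737 · e^0.008300 = 21.737 × 1.008335 = 21.9182
Market 21.726 < fair 21.9182: forward underpriced → reverse cash-and-carry (short spot, go long the forward).
At maturity, profit = |F_mkt − F*| = |21.726 − 21.9182| = 0.192 per USD (in MXN)

0.192 per USD (in MXN)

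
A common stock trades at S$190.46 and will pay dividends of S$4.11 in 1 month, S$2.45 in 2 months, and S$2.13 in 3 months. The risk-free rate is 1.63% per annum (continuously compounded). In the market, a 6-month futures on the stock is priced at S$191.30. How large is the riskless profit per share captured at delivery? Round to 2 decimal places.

PV(dividends) I = 4.11·e^(−0.0163·1/12) + 2.45·e^(−0.0163·2/12) + 2.13·e^(−0.0163·3/12) = 8.6691
Fair futures F* = (S − I)·e^(rT) = (190.46 − 8.6691)·e^0.008150 = 181.7909 × 1.008183 = 183.2785
Market S$191.30 > fair 183.2785: forward overpriced → cash-and-carry (borrow at r, buy the stock and collect the dividends, short the forward).
Profit at T = |F_mkt − F*| = |191.30 − 183.2785| = S$8.02 per share

S$8.02 per share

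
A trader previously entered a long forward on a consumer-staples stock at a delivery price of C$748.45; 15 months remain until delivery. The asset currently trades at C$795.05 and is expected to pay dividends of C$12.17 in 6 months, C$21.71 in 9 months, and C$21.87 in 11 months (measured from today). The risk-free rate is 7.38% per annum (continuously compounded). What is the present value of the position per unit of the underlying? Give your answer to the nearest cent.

C$59.85

PV(remaining dividends) I = 12.17·e^(−0.0738·6/12) + 21.71·e^(−0.0738·9/12) + 21.87·e^(−0.0738·11/12) = 52.7095
Current forward F = (S − I)·e^(rT) = (795.05 − 52.7095)·e^(0.0738·15/12) = 742.3405 × 1.096639 = 814.0795
Value (long) = (F − K)·e^(−rT) = (814.0795 − 748.45) × 0.911877 = 59.8460
Value = C$59.85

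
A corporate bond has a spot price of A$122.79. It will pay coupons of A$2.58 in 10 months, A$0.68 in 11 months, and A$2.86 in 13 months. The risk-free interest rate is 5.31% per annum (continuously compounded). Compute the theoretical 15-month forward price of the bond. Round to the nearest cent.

PV(coupons) I = 2.58·e^(−0.0531·10/12) + 0.68·e^(−0.0531·11/12) + 2.86·e^(−0.0531·13/12)
I = 2.4683 + 0.6477 + 2.7001 = 5.8161
F = (S − I)·e^(rT) = (122.79 − 5.8161) · e^(0.0531·15/12)
= 116.9739 · e^0.066375 = 116.9739 × 1.068627 = A$125.00

A$125.00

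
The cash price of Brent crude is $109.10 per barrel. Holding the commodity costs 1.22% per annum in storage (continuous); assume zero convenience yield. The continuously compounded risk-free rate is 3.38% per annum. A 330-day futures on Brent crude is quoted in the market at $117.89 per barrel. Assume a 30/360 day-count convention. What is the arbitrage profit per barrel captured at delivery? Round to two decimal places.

Fair futures: F* = S·e^(carry·T), with carry = (r + u) = 0.0338 + 0.0122 = 0.0460
F* = 109.10 · e^(0.0460 × 330/360) = 109.10 · e^0.042167 = 109.10 × 1.043069 = $113.7988
Market $117.89 > fair $113.7988: forward overpriced → cash-and-carry (buy spot, short the forward).
At maturity, profit = |F_mkt − F*| = |117.89 − 113.7988| = $4.09 per barrel

$4.09 per barrel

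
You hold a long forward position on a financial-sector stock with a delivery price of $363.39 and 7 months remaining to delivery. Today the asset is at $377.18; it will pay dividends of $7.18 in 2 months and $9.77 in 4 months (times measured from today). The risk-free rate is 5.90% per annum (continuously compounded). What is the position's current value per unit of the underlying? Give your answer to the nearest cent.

PV(remaining dividends) I = 7.18·e^(−0.0590·2/12) + 9.77·e^(−0.0590·4/12) = 16.6895
Current forward F = (S − I)·e^(rT) = (377.18 − 16.6895)·e^(0.0590·7/12) = 360.4905 × 1.035016 = 373.1134
Value (long) = (F − K)·e^(−rT) = (373.1134 − 363.39) × 0.966169 = 9.3944
Value = $9.39

$9.39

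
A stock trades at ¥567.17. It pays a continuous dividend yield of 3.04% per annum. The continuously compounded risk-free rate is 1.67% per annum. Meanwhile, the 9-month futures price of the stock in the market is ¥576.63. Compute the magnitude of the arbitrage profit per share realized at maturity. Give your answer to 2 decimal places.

¥15.26 per share

Fair futures: F* = S·e^(carry·T), with carry = (r − q) = 0.0167 − 0.0304 = -0.0137
F* = 567.17 · e^(-0.0137 × 9/12) = 567.17 · e^-0.010275 = 567.17 × 0.989778 = ¥561.3724
Market ¥576.63 > fair ¥561.3724: forward overpriced → cash-and-carry (buy spot, short the forward).
At maturity, profit = |F_mkt − F*| = |576.63 − 561.3724| = ¥15.26 per share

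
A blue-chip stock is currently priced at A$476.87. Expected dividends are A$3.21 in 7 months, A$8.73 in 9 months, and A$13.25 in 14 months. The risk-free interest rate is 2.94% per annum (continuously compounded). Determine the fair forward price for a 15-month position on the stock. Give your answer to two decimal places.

PV(dividends) I = 3.21·e^(−0.0294·7/12) + 8.73·e^(−0.0294·9/12) + 13.25·e^(−0.0294·14/12)
I = 3.1554 + 8.5396 + 12.8032 = 24.4982
F = (S − I)·e^(rT) = (476.87 − 24.4982) · e^(0.0294·15/12)
= 452.3718 · e^0.036750 = 452.3718 × 1.037434 = A$469.31

A$469.31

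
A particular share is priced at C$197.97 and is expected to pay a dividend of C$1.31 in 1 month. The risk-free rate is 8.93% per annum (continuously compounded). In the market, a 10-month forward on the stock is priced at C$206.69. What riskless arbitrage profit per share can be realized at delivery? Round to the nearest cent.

C$5.17 per share

PV(dividends) I = 1.31·e^(−0.0893·1/12) = 1.3003
Fair forward F* = (S − I)·e^(rT) = (197.97 − 1.3003)·e^0.074417 = 196.6697 × 1.077256 = 211.8636
Market C$206.69 < fair 211.8636: forward underpriced → reverse cash-and-carry (short the stock, invest proceeds at r, pay the dividends, go long the forward).
Profit at T = |F_mkt − F*| = |206.69 − 211.8636| = C$5.17 per share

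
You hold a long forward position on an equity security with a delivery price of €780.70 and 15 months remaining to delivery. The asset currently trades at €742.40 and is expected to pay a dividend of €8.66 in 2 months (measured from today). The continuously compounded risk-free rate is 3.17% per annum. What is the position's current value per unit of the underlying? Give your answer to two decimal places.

-€16.58

PV(remaining dividends) I = 8.66·e^(−0.0317·2/12) = 8.6144
Current forward F = (S − I)·e^(rT) = (742.40 − 8.6144)·e^(0.0317·15/12) = 733.7856 × 1.040421 = 763.4459
Value (long) = (F − K)·e^(−rT) = (763.4459 − 780.70) × 0.961150 = -16.5838
Value = -€16.58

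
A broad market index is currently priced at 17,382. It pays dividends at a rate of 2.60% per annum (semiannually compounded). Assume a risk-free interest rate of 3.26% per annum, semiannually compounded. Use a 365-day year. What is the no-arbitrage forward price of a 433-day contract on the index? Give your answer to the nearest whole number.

F = S · (1+r/2)^(2T) / (1+q/2)^(2T)
= 17382 × 1.039107 / 1.031119 = 17382 × 1.007747
F = 17,517

17,517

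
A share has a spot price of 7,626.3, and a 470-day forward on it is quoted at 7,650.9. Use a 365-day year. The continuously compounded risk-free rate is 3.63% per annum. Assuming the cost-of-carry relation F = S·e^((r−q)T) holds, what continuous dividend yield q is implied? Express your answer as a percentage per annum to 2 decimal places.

From F = S·e^((r−q)T): (r − q) = ln(F/S)/T
ln(7650.9/7626.3) = ln(1.003226) = 0.003221
(r − q) = 0.003221 / (470/365) = 0.002501
q = r − ln(F/S)/T = 0.0363 − 0.002501 = 0.033799
q = 3.38%

3.38%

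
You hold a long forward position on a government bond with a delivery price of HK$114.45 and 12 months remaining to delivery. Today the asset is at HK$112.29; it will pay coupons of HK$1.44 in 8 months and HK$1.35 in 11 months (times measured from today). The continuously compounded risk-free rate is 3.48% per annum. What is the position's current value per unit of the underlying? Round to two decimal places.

PV(remaining coupons) I = 1.44·e^(−0.0348·8/12) + 1.35·e^(−0.0348·11/12) = 2.7146
Current forward F = (S − I)·e^(rT) = (112.29 − 2.7146)·e^(0.0348·12/12) = 109.5754 × 1.035413 = 113.4558
Value (long) = (F − K)·e^(−rT) = (113.4558 − 114.45) × 0.965799 = -0.9602
Value = -HK$0.96

-HK$0.96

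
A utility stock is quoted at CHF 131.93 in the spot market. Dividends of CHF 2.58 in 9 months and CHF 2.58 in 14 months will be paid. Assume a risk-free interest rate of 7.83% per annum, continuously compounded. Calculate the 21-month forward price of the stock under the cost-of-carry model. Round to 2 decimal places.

PV(dividends) I = 2.58·e^(−0.0783·9/12) + 2.58·e^(−0.0783·14/12)
I = 2.4329 + 2.3548 = 4.7877
F = (S − I)·e^(rT) = (131.93 − 4.7877) · e^(0.0783·21/12)
= 127.1423 · e^0.137025 = 127.1423 × 1.146857 = CHF 145.81

CHF 145.81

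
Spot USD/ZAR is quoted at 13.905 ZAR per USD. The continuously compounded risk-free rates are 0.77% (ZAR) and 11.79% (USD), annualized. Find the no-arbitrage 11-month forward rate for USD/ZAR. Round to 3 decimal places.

F = S·e^((r_ZAR − r_USD)T) = 13.905 · e^((0.0077 − 0.1179) × 11/12)
= 13.905 · e^-0.101017 = 13.905 × 0.903918
F = 12.569 ZAR per USD

12.569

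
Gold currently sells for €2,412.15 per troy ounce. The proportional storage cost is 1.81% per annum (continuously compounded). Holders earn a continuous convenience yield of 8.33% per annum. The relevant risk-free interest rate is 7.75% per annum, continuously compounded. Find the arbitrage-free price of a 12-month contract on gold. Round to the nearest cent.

€2,442.00 per troy ounce

Net carry = r + u − y = 0.0775 + 0.0181 − 0.0833 = 0.0123
F = S·e^((r+u−y)T) = 2412.15 · e^(0.0123 × 12/12) = 2412.15 · e^0.01230000
= 2412.15 × 1.01237596 = €2,442.00 per troy ounce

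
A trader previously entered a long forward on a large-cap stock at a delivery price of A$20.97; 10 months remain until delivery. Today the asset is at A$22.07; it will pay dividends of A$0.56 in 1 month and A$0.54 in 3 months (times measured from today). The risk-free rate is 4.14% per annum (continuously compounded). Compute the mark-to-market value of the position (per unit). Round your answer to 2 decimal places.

PV(remaining dividends) I = 0.56·e^(−0.0414·1/12) + 0.54·e^(−0.0414·3/12) = 1.0925
Current forward F = (S − I)·e^(rT) = (22.07 − 1.0925)·e^(0.0414·10/12) = 20.9775 × 1.035102 = 21.7139
Value (long) = (F − K)·e^(−rT) = (21.7139 − 20.97) × 0.966088 = 0.7187
Value = A$0.72

A$0.72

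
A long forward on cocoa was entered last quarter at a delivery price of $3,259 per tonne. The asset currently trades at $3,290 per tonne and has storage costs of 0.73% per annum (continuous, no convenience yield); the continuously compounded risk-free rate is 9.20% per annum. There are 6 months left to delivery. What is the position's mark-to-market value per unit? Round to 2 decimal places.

$189.55 per tonne

Current fair forward for the remaining 6 months: F = S·e^((r + u)·T), (r + u) = 0.0920 + 0.0073 = 0.0993
F = 3290 · e^(0.0993 × 6/12) = 3290 × 1.05090322 = 3457.4716
Value of long forward = (F − K)·e^(−rT) = (3457.4716 − 3259) · e^(−0.0920·6/12)
= 198.4716 × 0.95504196 = 189.55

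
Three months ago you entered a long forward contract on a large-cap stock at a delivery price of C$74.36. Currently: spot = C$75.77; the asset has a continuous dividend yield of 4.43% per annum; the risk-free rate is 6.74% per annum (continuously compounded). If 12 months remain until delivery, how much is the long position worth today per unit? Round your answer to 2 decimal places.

Current fair forward for the remaining 12 months: F = S·e^((r − q)·T), (r − q) = 0.0674 − 0.0443 = 0.0231
F = 75.77 · e^(0.0231 × 12/12) = 75.77 × 1.023369 = 77.5407
Value of long forward = (F − K)·e^(−rT) = (77.5407 − 74.36) · e^(−0.0674·12/12)
= 3.1807 × 0.934821 = 2.97

C$2.97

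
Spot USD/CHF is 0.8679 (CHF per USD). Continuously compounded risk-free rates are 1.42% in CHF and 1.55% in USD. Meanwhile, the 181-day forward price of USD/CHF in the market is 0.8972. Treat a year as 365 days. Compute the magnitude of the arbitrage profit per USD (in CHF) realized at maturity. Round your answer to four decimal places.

0.0299 per USD (in CHF)

Fair forward: F* = S·e^(carry·T), with carry = (r_CHF − r_USD) = 0.0142 − 0.0155 = -0.0013
F* = 0.8679 · e^(-0.0013 × 181/365) = 0.8679 · e^-0.000645 = 0.8679 × 0.999355 = 0.8673
Market 0.8972 > fair 0.8673: forward overpriced → cash-and-carry (buy spot, short the forward).
At maturity, profit = |F_mkt − F*| = |0.8972 − 0.8673| = 0.0299 per USD (in CHF)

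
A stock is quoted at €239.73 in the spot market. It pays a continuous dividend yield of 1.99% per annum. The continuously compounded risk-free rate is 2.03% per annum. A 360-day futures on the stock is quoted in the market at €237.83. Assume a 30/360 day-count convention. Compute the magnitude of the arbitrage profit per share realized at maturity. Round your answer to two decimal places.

€2.00 per share

Fair futures: F* = S·e^(carry·T), with carry = (r − q) = 0.0203 − 0.0199 = 0.0004
F* = 239.73 · e^(0.0004 × 360/360) = 239.73 · e^0.000400 = 239.73 × 1.000400 = €239.8259
Market €237.83 < fair €239.8259: forward underpriced → reverse cash-and-carry (short spot, go long the forward).
At maturity, profit = |F_mkt − F*| = |237.83 − 239.8259| = €2.00 per share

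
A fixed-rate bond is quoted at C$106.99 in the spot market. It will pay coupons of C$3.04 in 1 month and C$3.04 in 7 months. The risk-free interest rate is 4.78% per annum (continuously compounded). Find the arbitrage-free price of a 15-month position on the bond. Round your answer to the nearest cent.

PV(coupons) I = 3.04·e^(−0.0478·1/12) + 3.04·e^(−0.0478·7/12)
I = 3.0279 + 2.9564 = 5.9843
F = (S − I)·e^(rT) = (106.99 − 5.9843) · e^(0.0478·15/12)
= 101.0057 · e^0.059750 = 101.0057 × 1.061571 = C$107.22

C$107.22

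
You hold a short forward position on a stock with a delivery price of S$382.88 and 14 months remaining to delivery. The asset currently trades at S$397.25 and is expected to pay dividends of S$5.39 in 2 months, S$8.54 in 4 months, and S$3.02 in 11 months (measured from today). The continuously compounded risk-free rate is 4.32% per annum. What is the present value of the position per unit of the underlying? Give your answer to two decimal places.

PV(remaining dividends) I = 5.39·e^(−0.0432·2/12) + 8.54·e^(−0.0432·4/12) + 3.02·e^(−0.0432·11/12) = 16.6720
Current forward F = (S − I)·e^(rT) = (397.25 − 16.6720)·e^(0.0432·14/12) = 380.5780 × 1.051692 = 400.2508
Value (long) = (F − K)·e^(−rT) = (400.2508 − 382.88) × 0.950849 = 16.5170
Short position value = −(long value) = -S$16.52

-S$16.52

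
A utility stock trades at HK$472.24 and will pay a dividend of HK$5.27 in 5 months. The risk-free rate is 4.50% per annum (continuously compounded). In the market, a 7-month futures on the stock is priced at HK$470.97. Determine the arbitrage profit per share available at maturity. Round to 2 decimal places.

HK$8.52 per share

PV(dividends) I = 5.27·e^(−0.0450·5/12) = 5.1721
Fair futures F* = (S − I)·e^(rT) = (472.24 − 5.1721)·e^0.026250 = 467.0679 × 1.026598 = 479.4910
Market HK$470.97 < fair 479.4910: forward underpriced → reverse cash-and-carry (short the stock, invest proceeds at r, pay the dividends, go long the forward).
Profit at T = |F_mkt − F*| = |470.97 − 479.4910| = HK$8.52 per share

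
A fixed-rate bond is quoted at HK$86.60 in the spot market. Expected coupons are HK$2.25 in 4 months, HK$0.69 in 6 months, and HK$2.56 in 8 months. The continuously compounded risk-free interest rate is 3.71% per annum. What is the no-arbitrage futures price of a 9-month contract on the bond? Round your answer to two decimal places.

HK$83.49

PV(coupons) I = 2.25·e^(−0.0371·4/12) + 0.69·e^(−0.0371·6/12) + 2.56·e^(−0.0371·8/12)
I = 2.2223 + 0.6773 + 2.4975 = 5.3971
F = (S − I)·e^(rT) = (86.60 − 5.3971) · e^(0.0371·9/12)
= 81.2029 · e^0.027825 = 81.2029 × 1.028216 = HK$83.49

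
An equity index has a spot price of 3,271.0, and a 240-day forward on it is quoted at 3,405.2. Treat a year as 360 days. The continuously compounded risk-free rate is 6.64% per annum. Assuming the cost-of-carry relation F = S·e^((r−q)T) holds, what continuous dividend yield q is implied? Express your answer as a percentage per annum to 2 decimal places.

From F = S·e^((r−q)T): (r − q) = ln(F/S)/T
ln(3405.2/3271.0) = ln(1.041027) = 0.040208
(r − q) = 0.040208 / (240/360) = 0.060312
q = r − ln(F/S)/T = 0.0664 − 0.060312 = 0.006088
q = 0.61%

0.61%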